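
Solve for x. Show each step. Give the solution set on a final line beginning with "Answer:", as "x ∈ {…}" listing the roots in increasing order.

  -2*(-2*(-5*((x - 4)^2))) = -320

Step 1. [-2*(-2*(-5*((x - 4)^2))) = -320] divide by the outer -2, so div: -2*(-5*((x - 4)^2)) = 160.
Step 2. [-2*(-5*((x - 4)^2)) = 160] leading coefficient -2: divide by -2. So div: -5*((x - 4)^2) = -80.
Step 3. [-5*((x - 4)^2) = -80] -5 out front; divide by -5, so div: (x - 4)^2 = 16.
Step 4. [(x - 4)^2 = 16] √ both sides: 16 ≥ 0 gives two branches ⇒ sqrt: x - 4 = 4 or -4.
Step 5. [x - 4 = 4 or -4] the outer -4 inverts by adding 4 ⇒ sub: x = 8 or 0.

Answer: x ∈ {0, 8}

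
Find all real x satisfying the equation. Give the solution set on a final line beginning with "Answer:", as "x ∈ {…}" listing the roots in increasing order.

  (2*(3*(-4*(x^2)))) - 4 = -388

Step 1. [(2*(3*(-4*(x^2)))) - 4 = -388] common factor 2 (LHS and -388) — divide through ⇒ factor: (3*(-4*(x^2))) - 2 = -194.
Step 2. [(3*(-4*(x^2))) - 2 = -194] the outer -2 inverts by adding 2. So sub: 3*(-4*(x^2)) = -192.
Step 3. [3*(-4*(x^2)) = -192] 3 out front; divide by 3, so div: -4*(x^2) = -64.
Step 4. [-4*(x^2) = -64] leading coefficient -4: divide by -4, so div: x^2 = 16.
Step 5. [x^2 = 16] √ both sides: 16 ≥ 0 gives two branches. So sqrt: x = 4 or -4.

Answer: x ∈ {-4, 4}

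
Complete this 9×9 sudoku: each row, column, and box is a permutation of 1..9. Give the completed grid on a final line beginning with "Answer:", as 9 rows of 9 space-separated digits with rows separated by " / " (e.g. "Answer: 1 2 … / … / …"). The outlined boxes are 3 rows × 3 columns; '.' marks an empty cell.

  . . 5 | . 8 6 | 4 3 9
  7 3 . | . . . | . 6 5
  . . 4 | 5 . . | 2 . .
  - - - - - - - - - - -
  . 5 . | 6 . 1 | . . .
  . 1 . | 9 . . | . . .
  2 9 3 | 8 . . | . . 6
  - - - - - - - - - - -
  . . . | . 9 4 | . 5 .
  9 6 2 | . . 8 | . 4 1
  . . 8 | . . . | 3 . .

Step 1. [r8c7∈{7}] r8c7 is down to just 7 ⇒ r8c7=7.
Step 2. [r9c9∈{2}] r9c9's peers cover all but 2, so r9c9=2.
Step 3. [r1c4∈{1,2,7}] 7 has one home in row 1: r1c4 ⇒ r1c4=7.
Step 4. [r2c7∈{1,8}] row 2 places 8 nowhere but r2c7 ⇒ r2c7=8.
Step 5. [r6c5∈{4,5,7}] across row 6, 4 lands solely at r6c5, so r6c5=4.
Step 6. [r4c3∈{7}] nothing but 7 survives at r4c3. So r4c3=7.
Step 7. [r9c4∈{1}] r9c4 has the single candidate 1. So r9c4=1.
Step 8. [r8c5∈{3,5}] r8c5 is the only open cell in row 8 admitting 5 ⇒ r8c5=5.
Step 9. [r3c8∈{1,7}] 1 has one home in box 3: r3c8 ⇒ r3c8=1.
Step 10. [r9c6∈{7}] r9c6 is down to just 7, so r9c6=7.
Step 11. [r5c5∈{2,3,7}] in col 5, 7 fits only at r5c5. So r5c5=7.
Step 12. [r3c5∈{3}] r3c5's peers cover all but 3. So r3c5=3.
Step 13. [r5c6∈{2,3,5}] r5c6 is the only open cell in col 6 admitting 3, so r5c6=3.
Step 14. [r2c6∈{2,9}] r2c6 is the only open cell in col 6 admitting 2. So r2c6=2.
Step 15. [r1c1∈{1}] only 1 remains possible at r1c1, so r1c1=1.
Step 16. [r5c8∈{2,8}] row 5 places 2 nowhere but r5c8 ⇒ r5c8=2.
Step 17. [r4c8∈{8,9}] 8 has one home in col 8: r4c8 ⇒ r4c8=8.
Step 18. [r4c1∈{4}] r4c1 is down to just 4. So r4c1=4.
Step 19. [r5c1∈{6,8}] 8 has one home in row 5: r5c1 ⇒ r5c1=8.
Step 20. [r8c4∈{3}] only 3 remains possible at r8c4, so r8c4=3.
Step 21. [r6c7∈{1,5}] row 6 places 1 nowhere but r6c7. So r6c7=1.
Step 22. [r4c7∈{9}] nothing but 9 survives at r4c7, so r4c7=9.
Step 23. [r5c9∈{4}] r5c9 is down to just 4, so r5c9=4.
Step 24. [r9c2∈{4}] r9c2 is down to just 4, so r9c2=4.
Step 25. [r3c9∈{7}] nothing but 7 survives at r3c9 ⇒ r3c9=7.
Step 26. [r5c7∈{5}] r5c7 has the single candidate 5. So r5c7=5.
Step 27. [r2c4∈{4}] r2c4 is down to just 4 ⇒ r2c4=4.
Step 28. [r3c2∈{8}] r3c2's peers cover all but 8 ⇒ r3c2=8.
Step 29. [r7c2∈{7}] r7c2 is down to just 7, so r7c2=7.
Step 30. [r9c1∈{5}] r9c1 is down to just 5 ⇒ r9c1=5.
Step 31. [r7c1∈{3}] r7c1 is down to just 3, so r7c1=3.
Step 32. [r2c5∈{1}] nothing but 1 survives at r2c5, so r2c5=1.
Step 33. [r3c1∈{6}] r3c1's peers cover all but 6. So r3c1=6.
Step 34. [r6c8∈{7}] r6c8 is down to just 7. So r6c8=7.
Step 35. [r7c9∈{8}] nothing but 8 survives at r7c9, so r7c9=8.
Step 36. [r2c3∈{9}] only 9 remains possible at r2c3. So r2c3=9.
Step 37. [r4c5∈{2}] nothing but 2 survives at r4c5 ⇒ r4c5=2.
Step 38. [r7c4∈{2}] only 2 remains possible at r7c4 ⇒ r7c4=2.
Step 39. [r9c5∈{6}] nothing but 6 survives at r9c5. So r9c5=6.
Step 40. [r3c6∈{9}] only 9 remains possible at r3c6. So r3c6=9.
Step 41. [r4c9∈{3}] r4c9's peers cover all but 3, so r4c9=3.
Step 42. [r5c3∈{6}] only 6 remains possible at r5c3, so r5c3=6.
Step 43. [r7c3∈{1}] nothing but 1 survives at r7c3 ⇒ r7c3=1.
Step 44. [r7c7∈{6}] r7c7 has the single candidate 6 ⇒ r7c7=6.
Step 45. [r1c2∈{2}] r1c2 has the single candidate 2 ⇒ r1c2=2.
Step 46. [r6c6∈{5}] only 5 remains possible at r6c6 ⇒ r6c6=5.
Step 47. [r9c8∈{9}] r9c8's peers cover all but 9, so r9c8=9.

Answer: 1 2 5 7 8 6 4 3 9 / 7 3 9 4 1 2 8 6 5 / 6 8 4 5 3 9 2 1 7 / 4 5 7 6 2 1 9 8 3 / 8 1 6 9 7 3 5 2 4 / 2 9 3 8 4 5 1 7 6 / 3 7 1 2 9 4 6 5 8 / 9 6 2 3 5 8 7 4 1 / 5 4 8 1 6 7 3 9 2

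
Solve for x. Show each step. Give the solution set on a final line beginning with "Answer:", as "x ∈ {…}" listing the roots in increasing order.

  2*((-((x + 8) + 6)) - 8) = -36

Step 1. [2*((-((x + 8) + 6)) - 8) = -36] LHS = 2·(…); ÷2 both sides ⇒ div: (-((x + 8) + 6)) - 8 = -18.
Step 2. [(-((x + 8) + 6)) - 8 = -18] add 8: x sits inside (… - 8) ⇒ sub: -((x + 8) + 6) = -10.
Step 3. [-((x + 8) + 6) = -10] LHS negated; negate both sides, so neg: (x + 8) + 6 = 10.
Step 4. [(x + 8) + 6 = 10] the outer +6 inverts by subtracting 6, so sub: x + 8 = 4.
Step 5. [x + 8 = 4] subtract 8: x sits inside (… + 8). So sub: x = -4.

Answer: x ∈ {-4}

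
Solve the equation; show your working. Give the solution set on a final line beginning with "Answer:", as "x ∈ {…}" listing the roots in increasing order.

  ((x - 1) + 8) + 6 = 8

Step 1. [((x - 1) + 8) + 6 = 8] peel the +6: subtract 6 from each side, so sub: (x - 1) + 8 = 2.
Step 2. [(x - 1) + 8 = 2] 8 comes off first (subtract 8), so sub: x - 1 = -6.
Step 3. [x - 1 = -6] the outer -1 inverts by adding 1, so sub: x = -5.

Answer: x ∈ {-5}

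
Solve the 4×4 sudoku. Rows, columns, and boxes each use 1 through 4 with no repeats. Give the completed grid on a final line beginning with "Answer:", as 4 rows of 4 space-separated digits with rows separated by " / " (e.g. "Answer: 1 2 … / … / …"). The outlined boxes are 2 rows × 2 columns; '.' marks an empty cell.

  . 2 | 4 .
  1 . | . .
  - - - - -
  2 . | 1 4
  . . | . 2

Step 1. [r2c4∈{3}] r2c4 has the single candidate 3 ⇒ r2c4=3.
Step 2. [r4c1∈{3,4}] in col 1, 4 fits only at r4c1, so r4c1=4.
Step 3. [r3c2∈{3}] nothing but 3 survives at r3c2 ⇒ r3c2=3.
Step 4. [r2c2∈{4}] r2c2's peers cover all but 4, so r2c2=4.
Step 5. [r4c3∈{3}] nothing but 3 survives at r4c3. So r4c3=3.
Step 6. [r1c4∈{1}] only 1 remains possible at r1c4 ⇒ r1c4=1.
Step 7. [r4c2∈{1}] only 1 remains possible at r4c2 ⇒ r4c2=1.
Step 8. [r1c1∈{3}] only 3 remains possible at r1c1, so r1c1=3.
Step 9. [r2c3∈{2}] r2c3 is down to just 2. So r2c3=2.

Answer: 3 2 4 1 / 1 4 2 3 / 2 3 1 4 / 4 1 3 2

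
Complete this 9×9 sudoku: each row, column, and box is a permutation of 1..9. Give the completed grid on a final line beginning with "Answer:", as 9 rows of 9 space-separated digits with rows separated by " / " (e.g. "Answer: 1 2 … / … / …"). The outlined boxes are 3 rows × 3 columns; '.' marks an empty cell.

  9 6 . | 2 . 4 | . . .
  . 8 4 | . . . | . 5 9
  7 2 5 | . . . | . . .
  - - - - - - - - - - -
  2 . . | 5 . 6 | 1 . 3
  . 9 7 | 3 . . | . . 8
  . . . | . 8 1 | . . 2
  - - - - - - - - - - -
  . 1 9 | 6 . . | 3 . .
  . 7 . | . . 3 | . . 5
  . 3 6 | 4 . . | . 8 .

Step 1. [r3c9∈{1,4,6}] r3c9 is the only open cell in col 9 admitting 6, so r3c9=6.
Step 2. [r2c6∈{7}] only 7 remains possible at r2c6 ⇒ r2c6=7.
Step 3. [r2c4∈{1}] r2c4 has the single candidate 1. So r2c4=1.
Step 4. [r4c2∈{4}] nothing but 4 survives at r4c2, so r4c2=4.
Step 5. [r9c1∈{5}] only 5 remains possible at r9c1, so r9c1=5.
Step 6. [r7c9∈{4,7}] across col 9, 4 lands solely at r7c9, so r7c9=4.
Step 7. [r3c8∈{1,3,4}] 1 has one home in row 3: r3c8, so r3c8=1.
Step 8. [r8c3∈{2,8}] in col 3, 2 fits only at r8c3. So r8c3=2.
Step 9. [r7c8∈{2,7}] across col 8, 2 lands solely at r7c8, so r7c8=2.
Step 10. [r6c4∈{7,9}] col 4 places 7 nowhere but r6c4, so r6c4=7.
Step 11. [r4c5∈{9}] r4c5 has the single candidate 9, so r4c5=9.
Step 12. [r5c5∈{2,4}] in col 5, 4 fits only at r5c5, so r5c5=4.
Step 13. [r5c8∈{6}] r5c8's peers cover all but 6, so r5c8=6.
Step 14. [r8c8∈{9}] r8c8 has the single candidate 9, so r8c8=9.
Step 15. [r1c9∈{7}] r1c9 has the single candidate 7. So r1c9=7.
Step 16. [r8c4∈{8}] r8c4's peers cover all but 8, so r8c4=8.
Step 17. [r2c1∈{3}] only 3 remains possible at r2c1. So r2c1=3.
Step 18. [r9c5∈{1,2,7}] 2 has one home in col 5: r9c5 ⇒ r9c5=2.
Step 19. [r6c7∈{4,5,9}] row 6 places 9 nowhere but r6c7, so r6c7=9.
Step 20. [r1c5∈{3,5}] row 1 places 5 nowhere but r1c5, so r1c5=5.
Step 21. [r3c6∈{8,9}] col 6 places 8 nowhere but r3c6, so r3c6=8.
Step 22. [r3c7∈{4}] r3c7's peers cover all but 4. So r3c7=4.
Step 23. [r9c7∈{7}] r9c7 has the single candidate 7 ⇒ r9c7=7.
Step 24. [r6c2∈{5}] r6c2's peers cover all but 5, so r6c2=5.
Step 25. [r6c1∈{6}] r6c1's peers cover all but 6. So r6c1=6.
Step 26. [r9c9∈{1}] r9c9 has the single candidate 1. So r9c9=1.
Step 27. [r8c1∈{4}] r8c1 has the single candidate 4, so r8c1=4.
Step 28. [r7c1∈{8}] r7c1's peers cover all but 8, so r7c1=8.
Step 29. [r5c7∈{5}] r5c7's peers cover all but 5, so r5c7=5.
Step 30. [r2c7∈{2}] only 2 remains possible at r2c7. So r2c7=2.
Step 31. [r4c3∈{8}] nothing but 8 survives at r4c3, so r4c3=8.
Step 32. [r5c1∈{1}] r5c1 is down to just 1 ⇒ r5c1=1.
Step 33. [r6c3∈{3}] r6c3's peers cover all but 3 ⇒ r6c3=3.
Step 34. [r8c5∈{1}] r8c5's peers cover all but 1. So r8c5=1.
Step 35. [r1c8∈{3}] r1c8 has the single candidate 3. So r1c8=3.
Step 36. [r7c5∈{7}] r7c5's peers cover all but 7 ⇒ r7c5=7.
Step 37. [r9c6∈{9}] r9c6 is down to just 9. So r9c6=9.
Step 38. [r8c7∈{6}] only 6 remains possible at r8c7 ⇒ r8c7=6.
Step 39. [r1c7∈{8}] r1c7 is down to just 8, so r1c7=8.
Step 40. [r4c8∈{7}] nothing but 7 survives at r4c8, so r4c8=7.
Step 41. [r1c3∈{1}] r1c3's peers cover all but 1. So r1c3=1.
Step 42. [r7c6∈{5}] r7c6's peers cover all but 5 ⇒ r7c6=5.
Step 43. [r3c4∈{9}] nothing but 9 survives at r3c4 ⇒ r3c4=9.
Step 44. [r5c6∈{2}] r5c6's peers cover all but 2. So r5c6=2.
Step 45. [r6c8∈{4}] r6c8 is down to just 4. So r6c8=4.
Step 46. [r2c5∈{6}] r2c5's peers cover all but 6. So r2c5=6.
Step 47. [r3c5∈{3}] r3c5's peers cover all but 3. So r3c5=3.

Answer: 9 6 1 2 5 4 8 3 7 / 3 8 4 1 6 7 2 5 9 / 7 2 5 9 3 8 4 1 6 / 2 4 8 5 9 6 1 7 3 / 1 9 7 3 4 2 5 6 8 / 6 5 3 7 8 1 9 4 2 / 8 1 9 6 7 5 3 2 4 / 4 7 2 8 1 3 6 9 5 / 5 3 6 4 2 9 7 8 1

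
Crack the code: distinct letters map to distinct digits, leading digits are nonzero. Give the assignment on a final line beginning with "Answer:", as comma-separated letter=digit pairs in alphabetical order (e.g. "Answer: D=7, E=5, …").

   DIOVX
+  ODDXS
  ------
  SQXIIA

Step 1. [col 1: X + S ≡ A (mod 10)] no forcing yet in column 1 (carry-in 0); A=4 is free and consistent — try it, so A=4.
Step 2. [col 1: X + S ≡ A (mod 10)] no forcing yet in column 1 (carry-in 0); X=3 is free and consistent — try it. So X=3.
Step 3. [col 1: X + S ≡ A (mod 10)] column 1: given X=3, A=4, carry-in 0, and digits 3,4 already taken and all letters distinct, X+S≡A (mod 10) forces S=1, so S=1.
Step 4. [col 2: V + X ≡ I (mod 10)] V=2 is one option consistent with column 2 (V + X ≡ I (mod 10), carry-in 0) — take it, so V=2.
Step 5. [col 2: V + X ≡ I (mod 10)] in column 2 we have V+X≡I with carry-in 0; given V=2, X=3 and digits 1,2,3,4 already taken and all letters distinct, that pins I to 5 ⇒ I=5.
Step 6. [col 3: O + D ≡ I (mod 10)] no forcing yet in column 3 (carry-in 0); D=7 is free and consistent — try it. So D=7.
Step 7. [col 3: O + D ≡ I (mod 10)] column 3: given D=7, I=5, carry-in 0, and digits 1,2,3,4,5,7 already taken and all letters distinct, O+D≡I (mod 10) forces O=8 ⇒ O=8.
Step 8. [col 5: D + O ≡ Q (mod 10)] column 5 reads D+O+carry(1)=Q with D=7, O=8; with digits 1,2,3,4,5,7,8 already taken and all letters distinct, the only value for Q is 6 ⇒ Q=6.

Answer: A=4, D=7, I=5, O=8, Q=6, S=1, V=2, X=3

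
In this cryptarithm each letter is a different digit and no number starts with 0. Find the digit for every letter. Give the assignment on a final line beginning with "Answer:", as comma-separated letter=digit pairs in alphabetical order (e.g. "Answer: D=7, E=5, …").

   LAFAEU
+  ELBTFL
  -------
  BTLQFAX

Step 1. [col 1: U + L ≡ X (mod 10)] several values work for U in column 1 (U + L ≡ X (mod 10), carry-in 0); try U=2. So U=2.
Step 2. [B] adding two 6-digit numbers gives at most 6+1 digits, and here it does — B is that final carry and must be 1 ⇒ B=1.
Step 3. [col 1: U + L ≡ X (mod 10)] L=7 is one option consistent with column 1 (U + L ≡ X (mod 10), carry-in 0) — take it. So L=7.
Step 4. [col 1: U + L ≡ X (mod 10)] column 1: given U=2, L=7, carry-in 0, and digits 1,2,7 already taken and all letters distinct, U+L≡X (mod 10) forces X=9 ⇒ X=9.
Step 5. [col 2: E + F ≡ A (mod 10)] E=6 is one option consistent with column 2 (E + F ≡ A (mod 10), carry-in 0) — take it ⇒ E=6.
Step 6. [col 2: E + F ≡ A (mod 10)] column 2 (E + F ≡ A (mod 10), carry-in 0) doesn't pin A yet; pick A=0 and continue. So A=0.
Step 7. [col 2: E + F ≡ A (mod 10)] in column 2 we have E+F≡A with carry-in 0; given E=6, A=0 and digits 0,1,2,6,7,9 already taken and all letters distinct, that pins F to 4. So F=4.
Step 8. [col 3: A + T ≡ F (mod 10)] column 3 reads A+T+carry(1)=F with A=0, F=4; with digits 0,1,2,4,6,7,9 already taken and all letters distinct, the only value for T is 3. So T=3.
Step 9. [col 4: F + B ≡ Q (mod 10)] from column 4 (F=4, B=1, carry-in 0, digits 0,1,2,3,4,6,7,9 already taken and all letters distinct): Q must equal 5. So Q=5.

Answer: A=0, B=1, E=6, F=4, L=7, Q=5, T=3, U=2, X=9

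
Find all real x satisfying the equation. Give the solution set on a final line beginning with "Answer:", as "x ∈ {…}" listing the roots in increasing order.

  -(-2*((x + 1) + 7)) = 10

Step 1. [-(-2*((x + 1) + 7)) = 10] LHS negated; negate both sides ⇒ neg: -2*((x + 1) + 7) = -10.
Step 2. [-2*((x + 1) + 7) = -10] LHS = -2·(…); ÷-2 both sides ⇒ div: (x + 1) + 7 = 5.
Step 3. [(x + 1) + 7 = 5] the outer +7 inverts by subtracting 7, so sub: x + 1 = -2.
Step 4. [x + 1 = -2] +1 is outermost — subtract 1 both sides ⇒ sub: x = -3.

Answer: x ∈ {-3}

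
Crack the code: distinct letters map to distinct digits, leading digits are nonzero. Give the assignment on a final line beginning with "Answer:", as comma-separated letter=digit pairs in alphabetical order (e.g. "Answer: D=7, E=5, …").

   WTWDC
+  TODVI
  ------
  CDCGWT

Step 1. [col 1: C + I ≡ T (mod 10)] column 1 (C + I ≡ T (mod 10), carry-in 0) doesn't pin I yet; pick I=6 and continue, so I=6.
Step 2. [col 1: C + I ≡ T (mod 10)] C=1 is one option consistent with column 1 (C + I ≡ T (mod 10), carry-in 0) — take it, so C=1.
Step 3. [col 1: C + I ≡ T (mod 10)] column 1 reads C+I+carry(0)=T with C=1, I=6; with digits 1,6 already taken and all letters distinct, the only value for T is 7 ⇒ T=7.
Step 4. [col 2: D + V ≡ W (mod 10)] no forcing yet in column 2 (carry-in 0); W=5 is free and consistent — try it, so W=5.
Step 5. [col 2: D + V ≡ W (mod 10)] V=2 is one option consistent with column 2 (D + V ≡ W (mod 10), carry-in 0) — take it ⇒ V=2.
Step 6. [col 2: D + V ≡ W (mod 10)] from column 2 (V=2, W=5, carry-in 0, digits 1,2,5,6,7 already taken and all letters distinct): D must equal 3, so D=3.
Step 7. [col 3: W + D ≡ G (mod 10)] from column 3 (W=5, D=3, carry-in 0, digits 1,2,3,5,6,7 already taken and all letters distinct): G must equal 8. So G=8.
Step 8. [col 4: T + O ≡ C (mod 10)] in column 4 we have T+O≡C with carry-in 0; given T=7, C=1 and digits 1,2,3,5,6,7,8 already taken and all letters distinct, that pins O to 4 ⇒ O=4.

Answer: C=1, D=3, G=8, I=6, O=4, T=7, V=2, W=5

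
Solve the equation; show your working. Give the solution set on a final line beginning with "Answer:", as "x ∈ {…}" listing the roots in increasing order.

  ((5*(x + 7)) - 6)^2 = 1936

Step 1. [((5*(x + 7)) - 6)^2 = 1936] LHS squared, RHS 1936 ≥ 0: apply √ (±), so sqrt: (5*(x + 7)) - 6 = 44 or -44.
Step 2. [(5*(x + 7)) - 6 = 44 or -44] -6 is outermost — add 6 both sides, so sub: 5*(x + 7) = 50 or -38.
Step 3. [5*(x + 7) = 50 or -38] 5·(inner) — divide through by 5. So div: x + 7 = 10 or -38/5.
Step 4. [x + 7 = 10 or -38/5] peel the +7: subtract 7 from each side. So sub: x = 3 or -73/5.

Answer: x ∈ {-73/5, 3}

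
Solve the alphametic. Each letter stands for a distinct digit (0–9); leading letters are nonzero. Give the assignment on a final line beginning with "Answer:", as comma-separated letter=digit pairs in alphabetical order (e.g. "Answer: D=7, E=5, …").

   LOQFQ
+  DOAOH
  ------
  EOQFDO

Step 1. [col 1: Q + H ≡ O (mod 10)] no forcing yet in column 1 (carry-in 0); O=3 is free and consistent — try it. So O=3.
Step 2. [col 1: Q + H ≡ O (mod 10)] several values work for Q in column 1 (Q + H ≡ O (mod 10), carry-in 0); try Q=7. So Q=7.
Step 3. [col 1: Q + H ≡ O (mod 10)] column 1 reads Q+H+carry(0)=O with Q=7, O=3; with digits 3,7 already taken and all letters distinct, the only value for H is 6 ⇒ H=6.
Step 4. [col 2: F + O ≡ D (mod 10)] column 2 (F + O ≡ D (mod 10), carry-in 1) doesn't pin D yet; pick D=9 and continue ⇒ D=9.
Step 5. [col 2: F + O ≡ D (mod 10)] in column 2 we have F+O≡D with carry-in 1; given O=3, D=9 and digits 3,6,7,9 already taken and all letters distinct, that pins F to 5. So F=5.
Step 6. [E] E is the leading digit of a 6-digit sum of two 5-digit numbers; the final carry is exactly 1 ⇒ E=1.
Step 7. [col 3: Q + A ≡ F (mod 10)] column 3 reads Q+A+carry(0)=F with Q=7, F=5; with digits 1,3,5,6,7,9 already taken and all letters distinct, the only value for A is 8 ⇒ A=8.
Step 8. [col 5: L + D ≡ O (mod 10)] column 5: given D=9, O=3, carry-in 0, and digits 1,3,5,6,7,8,9 already taken and all letters distinct, L+D≡O (mod 10) forces L=4. So L=4.

Answer: A=8, D=9, E=1, F=5, H=6, L=4, O=3, Q=7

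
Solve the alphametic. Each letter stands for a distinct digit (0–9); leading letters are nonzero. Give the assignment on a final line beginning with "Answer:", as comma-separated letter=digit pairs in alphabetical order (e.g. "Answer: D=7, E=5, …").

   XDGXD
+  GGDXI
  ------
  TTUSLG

Step 1. [col 1: D + I ≡ G (mod 10)] column 1 (D + I ≡ G (mod 10), carry-in 0) doesn't pin D yet; pick D=2 and continue. So D=2.
Step 2. [col 1: D + I ≡ G (mod 10)] no forcing yet in column 1 (carry-in 0); G=6 is free and consistent — try it, so G=6.
Step 3. [T] adding two 5-digit numbers gives at most 5+1 digits, and here it does — T is that final carry and must be 1 ⇒ T=1.
Step 4. [col 1: D + I ≡ G (mod 10)] in column 1 we have D+I≡G with carry-in 0; given D=2, G=6 and digits 1,2,6 already taken and all letters distinct, that pins I to 4. So I=4.
Step 5. [col 2: X + X ≡ L (mod 10)] L=0 is one option consistent with column 2 (X + X ≡ L (mod 10), carry-in 0) — take it. So L=0.
Step 6. [col 2: X + X ≡ L (mod 10)] column 2 reads X+X+carry(0)=L with L=0; with digits 0,1,2,4,6 already taken and all letters distinct, the only value for X is 5, so X=5.
Step 7. [col 3: G + D ≡ S (mod 10)] column 3 reads G+D+carry(1)=S with G=6, D=2; with digits 0,1,2,4,5,6 already taken and all letters distinct, the only value for S is 9, so S=9.
Step 8. [col 4: D + G ≡ U (mod 10)] column 4: given D=2, G=6, carry-in 0, and digits 0,1,2,4,5,6,9 already taken and all letters distinct, D+G≡U (mod 10) forces U=8 ⇒ U=8.

Answer: D=2, G=6, I=4, L=0, S=9, T=1, U=8, X=5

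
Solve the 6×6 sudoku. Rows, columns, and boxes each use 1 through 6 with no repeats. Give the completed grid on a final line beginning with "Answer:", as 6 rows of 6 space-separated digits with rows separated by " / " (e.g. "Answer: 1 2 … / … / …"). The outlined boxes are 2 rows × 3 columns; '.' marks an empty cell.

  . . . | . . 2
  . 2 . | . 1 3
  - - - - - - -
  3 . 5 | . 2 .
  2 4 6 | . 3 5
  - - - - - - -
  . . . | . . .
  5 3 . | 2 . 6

Step 1. [r1c5∈{4,5,6}] 6 has one home in col 5: r1c5 ⇒ r1c5=6.
Step 2. [r2c3∈{4}] r2c3 is down to just 4 ⇒ r2c3=4.
Step 3. [r5c1∈{1,4,6}] across col 1, 4 lands solely at r5c1, so r5c1=4.
Step 4. [r5c6∈{1}] r5c6's peers cover all but 1, so r5c6=1.
Step 5. [r1c1∈{1}] r1c1 is down to just 1. So r1c1=1.
Step 6. [r3c4∈{1,4,6}] across row 3, 6 lands solely at r3c4 ⇒ r3c4=6.
Step 7. [r2c4∈{5}] only 5 remains possible at r2c4 ⇒ r2c4=5.
Step 8. [r1c2∈{5}] nothing but 5 survives at r1c2 ⇒ r1c2=5.
Step 9. [r5c3∈{2}] nothing but 2 survives at r5c3 ⇒ r5c3=2.
Step 10. [r3c6∈{4}] r3c6 has the single candidate 4. So r3c6=4.
Step 11. [r6c3∈{1}] r6c3 is down to just 1. So r6c3=1.
Step 12. [r5c2∈{6}] nothing but 6 survives at r5c2 ⇒ r5c2=6.
Step 13. [r1c4∈{4}] r1c4's peers cover all but 4, so r1c4=4.
Step 14. [r3c2∈{1}] nothing but 1 survives at r3c2. So r3c2=1.
Step 15. [r4c4∈{1}] r4c4 has the single candidate 1. So r4c4=1.
Step 16. [r6c5∈{4}] r6c5's peers cover all but 4. So r6c5=4.
Step 17. [r5c4∈{3}] r5c4 is down to just 3 ⇒ r5c4=3.
Step 18. [r5c5∈{5}] r5c5 has the single candidate 5 ⇒ r5c5=5.
Step 19. [r1c3∈{3}] nothing but 3 survives at r1c3. So r1c3=3.
Step 20. [r2c1∈{6}] only 6 remains possible at r2c1. So r2c1=6.

Answer: 1 5 3 4 6 2 / 6 2 4 5 1 3 / 3 1 5 6 2 4 / 2 4 6 1 3 5 / 4 6 2 3 5 1 / 5 3 1 2 4 6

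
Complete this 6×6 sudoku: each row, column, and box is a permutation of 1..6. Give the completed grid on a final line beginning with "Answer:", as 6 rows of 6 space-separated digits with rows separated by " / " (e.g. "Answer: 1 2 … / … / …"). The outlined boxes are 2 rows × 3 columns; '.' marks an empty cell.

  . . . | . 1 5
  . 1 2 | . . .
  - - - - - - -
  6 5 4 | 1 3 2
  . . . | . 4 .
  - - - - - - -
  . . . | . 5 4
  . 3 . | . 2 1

Step 1. [r6c4∈{6}] only 6 remains possible at r6c4, so r6c4=6.
Step 2. [r1c2∈{4,6}] across col 2, 4 lands solely at r1c2, so r1c2=4.
Step 3. [r1c1∈{3}] only 3 remains possible at r1c1. So r1c1=3.
Step 4. [r4c2∈{2}] only 2 remains possible at r4c2, so r4c2=2.
Step 5. [r4c1∈{1}] only 1 remains possible at r4c1. So r4c1=1.
Step 6. [r2c6∈{3,6}] r2c6 is the only open cell in col 6 admitting 3. So r2c6=3.
Step 7. [r6c3∈{5}] r6c3's peers cover all but 5 ⇒ r6c3=5.
Step 8. [r1c3∈{6}] r1c3 has the single candidate 6 ⇒ r1c3=6.
Step 9. [r2c4∈{4}] r2c4 is down to just 4. So r2c4=4.
Step 10. [r5c4∈{3}] nothing but 3 survives at r5c4. So r5c4=3.
Step 11. [r4c6∈{6}] r4c6 is down to just 6. So r4c6=6.
Step 12. [r4c4∈{5}] r4c4 has the single candidate 5, so r4c4=5.
Step 13. [r2c5∈{6}] only 6 remains possible at r2c5 ⇒ r2c5=6.
Step 14. [r5c2∈{6}] only 6 remains possible at r5c2, so r5c2=6.
Step 15. [r1c4∈{2}] r1c4's peers cover all but 2. So r1c4=2.
Step 16. [r5c1∈{2}] r5c1's peers cover all but 2. So r5c1=2.
Step 17. [r4c3∈{3}] r4c3 has the single candidate 3, so r4c3=3.
Step 18. [r6c1∈{4}] r6c1 has the single candidate 4 ⇒ r6c1=4.
Step 19. [r2c1∈{5}] r2c1's peers cover all but 5, so r2c1=5.
Step 20. [r5c3∈{1}] nothing but 1 survives at r5c3. So r5c3=1.

Answer: 3 4 6 2 1 5 / 5 1 2 4 6 3 / 6 5 4 1 3 2 / 1 2 3 5 4 6 / 2 6 1 3 5 4 / 4 3 5 6 2 1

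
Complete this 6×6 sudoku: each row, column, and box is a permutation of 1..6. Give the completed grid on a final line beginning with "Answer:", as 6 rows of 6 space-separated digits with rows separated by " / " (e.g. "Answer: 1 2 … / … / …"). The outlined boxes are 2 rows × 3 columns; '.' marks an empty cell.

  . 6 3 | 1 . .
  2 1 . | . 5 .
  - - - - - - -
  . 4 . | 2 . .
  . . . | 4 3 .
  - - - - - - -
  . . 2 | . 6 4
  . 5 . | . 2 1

Step 1. [r3c1∈{1,3,5,6}] row 3 places 3 nowhere but r3c1. So r3c1=3.
Step 2. [r6c4∈{3}] r6c4 has the single candidate 3 ⇒ r6c4=3.
Step 3. [r1c1∈{4,5}] across row 1, 5 lands solely at r1c1, so r1c1=5.
Step 4. [r6c1∈{4,6}] 4 has one home in col 1: r6c1 ⇒ r6c1=4.
Step 5. [r4c1∈{1,6}] 6 has one home in col 1: r4c1 ⇒ r4c1=6.
Step 6. [r4c3∈{1,5}] 1 has one home in row 4: r4c3, so r4c3=1.
Step 7. [r3c6∈{5,6}] in row 3, 6 fits only at r3c6. So r3c6=6.
Step 8. [r5c1∈{1}] r5c1 is down to just 1. So r5c1=1.
Step 9. [r2c3∈{4}] only 4 remains possible at r2c3 ⇒ r2c3=4.
Step 10. [r2c4∈{6}] r2c4 has the single candidate 6. So r2c4=6.
Step 11. [r3c3∈{5}] r3c3 is down to just 5 ⇒ r3c3=5.
Step 12. [r2c6∈{3}] only 3 remains possible at r2c6, so r2c6=3.
Step 13. [r4c2∈{2}] nothing but 2 survives at r4c2. So r4c2=2.
Step 14. [r1c5∈{4}] nothing but 4 survives at r1c5. So r1c5=4.
Step 15. [r4c6∈{5}] r4c6's peers cover all but 5. So r4c6=5.
Step 16. [r5c2∈{3}] r5c2 has the single candidate 3. So r5c2=3.
Step 17. [r3c5∈{1}] nothing but 1 survives at r3c5 ⇒ r3c5=1.
Step 18. [r1c6∈{2}] nothing but 2 survives at r1c6 ⇒ r1c6=2.
Step 19. [r6c3∈{6}] only 6 remains possible at r6c3, so r6c3=6.
Step 20. [r5c4∈{5}] r5c4 has the single candidate 5, so r5c4=5.

Answer: 5 6 3 1 4 2 / 2 1 4 6 5 3 / 3 4 5 2 1 6 / 6 2 1 4 3 5 / 1 3 2 5 6 4 / 4 5 6 3 2 1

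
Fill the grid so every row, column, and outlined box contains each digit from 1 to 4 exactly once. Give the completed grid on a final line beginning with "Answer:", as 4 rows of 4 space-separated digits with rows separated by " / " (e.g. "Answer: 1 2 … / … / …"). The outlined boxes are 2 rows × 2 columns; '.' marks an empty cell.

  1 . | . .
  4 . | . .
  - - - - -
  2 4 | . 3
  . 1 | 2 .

Step 1. [r1c3∈{3,4}] r1c3 is the only open cell in col 3 admitting 4. So r1c3=4.
Step 2. [r2c4∈{1,2}] r2c4 is the only open cell in col 4 admitting 1 ⇒ r2c4=1.
Step 3. [r1c2∈{2,3}] in row 1, 3 fits only at r1c2 ⇒ r1c2=3.
Step 4. [r3c3∈{1}] nothing but 1 survives at r3c3 ⇒ r3c3=1.
Step 5. [r2c2∈{2}] r2c2's peers cover all but 2, so r2c2=2.
Step 6. [r4c1∈{3}] r4c1 has the single candidate 3. So r4c1=3.
Step 7. [r2c3∈{3}] r2c3 has the single candidate 3. So r2c3=3.
Step 8. [r1c4∈{2}] nothing but 2 survives at r1c4 ⇒ r1c4=2.
Step 9. [r4c4∈{4}] nothing but 4 survives at r4c4, so r4c4=4.

Answer: 1 3 4 2 / 4 2 3 1 / 2 4 1 3 / 3 1 2 4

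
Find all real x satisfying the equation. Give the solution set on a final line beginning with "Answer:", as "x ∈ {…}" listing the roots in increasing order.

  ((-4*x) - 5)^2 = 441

Step 1. [((-4*x) - 5)^2 = 441] LHS squared, RHS 441 ≥ 0: apply √ (±) ⇒ sqrt: (-4*x) - 5 = 21 or -21.
Step 2. [(-4*x) - 5 = 21 or -21] the outer -5 inverts by adding 5 ⇒ sub: -4*x = 26 or -16.
Step 3. [-4*x = 26 or -16] leading coefficient -4: divide by -4 ⇒ div: x = -13/2 or 4.

Answer: x ∈ {-13/2, 4}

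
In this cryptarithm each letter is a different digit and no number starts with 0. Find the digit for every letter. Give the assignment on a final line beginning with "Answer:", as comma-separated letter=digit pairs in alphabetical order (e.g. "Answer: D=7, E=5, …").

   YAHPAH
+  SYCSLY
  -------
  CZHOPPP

Step 1. [col 1: H + Y ≡ P (mod 10)] column 1 (H + Y ≡ P (mod 10), carry-in 0) doesn't pin Y yet; pick Y=4 and continue, so Y=4.
Step 2. [col 1: H + Y ≡ P (mod 10)] column 1 (H + Y ≡ P (mod 10), carry-in 0) doesn't pin P yet; pick P=0 and continue ⇒ P=0.
Step 3. [C] C is the leading digit of a 7-digit sum of two 6-digit numbers; the final carry is exactly 1 ⇒ C=1.
Step 4. [col 1: H + Y ≡ P (mod 10)] column 1 reads H+Y+carry(0)=P with Y=4, P=0; with digits 0,1,4 already taken and all letters distinct, the only value for H is 6 ⇒ H=6.
Step 5. [col 2: A + L ≡ P (mod 10)] no forcing yet in column 2 (carry-in 1); A=2 is free and consistent — try it, so A=2.
Step 6. [col 2: A + L ≡ P (mod 10)] from column 2 (A=2, P=0, carry-in 1, digits 0,1,2,4,6 already taken and all letters distinct): L must equal 7 ⇒ L=7.
Step 7. [col 3: P + S ≡ P (mod 10)] column 3: given P=0, carry-in 1, and digits 0,1,2,4,6,7 already taken and all letters distinct, P+S≡P (mod 10) forces S=9. So S=9.
Step 8. [col 4: H + C ≡ O (mod 10)] column 4: given H=6, C=1, carry-in 1, and digits 0,1,2,4,6,7,9 already taken and all letters distinct, H+C≡O (mod 10) forces O=8 ⇒ O=8.
Step 9. [col 6: Y + S ≡ Z (mod 10)] column 6: given Y=4, S=9, carry-in 0, and digits 0,1,2,4,6,7,8,9 already taken and all letters distinct, Y+S≡Z (mod 10) forces Z=3 ⇒ Z=3.

Answer: A=2, C=1, H=6, L=7, O=8, P=0, S=9, Y=4, Z=3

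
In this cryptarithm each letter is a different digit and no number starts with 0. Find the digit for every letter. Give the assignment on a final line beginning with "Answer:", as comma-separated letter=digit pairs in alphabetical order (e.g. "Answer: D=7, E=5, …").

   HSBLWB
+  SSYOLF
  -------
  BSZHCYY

Step 1. [col 1: B + F ≡ Y (mod 10)] B=1 is one option consistent with column 1 (B + F ≡ Y (mod 10), carry-in 0) — take it ⇒ B=1.
Step 2. [col 1: B + F ≡ Y (mod 10)] Y=7 is one option consistent with column 1 (B + F ≡ Y (mod 10), carry-in 0) — take it, so Y=7.
Step 3. [col 1: B + F ≡ Y (mod 10)] from column 1 (B=1, Y=7, carry-in 0, digits 1,7 already taken and all letters distinct): F must equal 6 ⇒ F=6.
Step 4. [col 2: W + L ≡ Y (mod 10)] no forcing yet in column 2 (carry-in 0); W=3 is free and consistent — try it. So W=3.
Step 5. [col 2: W + L ≡ Y (mod 10)] in column 2 we have W+L≡Y with carry-in 0; given W=3, Y=7 and digits 1,3,6,7 already taken and all letters distinct, that pins L to 4, so L=4.
Step 6. [col 3: L + O ≡ C (mod 10)] O=8 is one option consistent with column 3 (L + O ≡ C (mod 10), carry-in 0) — take it, so O=8.
Step 7. [col 3: L + O ≡ C (mod 10)] in column 3 we have L+O≡C with carry-in 0; given L=4, O=8 and digits 1,3,4,6,7,8 already taken and all letters distinct, that pins C to 2, so C=2.
Step 8. [col 4: B + Y ≡ H (mod 10)] in column 4 we have B+Y≡H with carry-in 1; given B=1, Y=7 and digits 1,2,3,4,6,7,8 already taken and all letters distinct, that pins H to 9. So H=9.
Step 9. [col 5: S + S ≡ Z (mod 10)] column 5: given nothing yet, carry-in 0, and digits 1,2,3,4,6,7,8,9 already taken and all letters distinct, S+S≡Z (mod 10) forces S=5. So S=5.
Step 10. [col 5: S + S ≡ Z (mod 10)] from column 5 (S=5, carry-in 0, digits 1,2,3,4,5,6,7,8,9 already taken and all letters distinct): Z must equal 0 ⇒ Z=0.

Answer: B=1, C=2, F=6, H=9, L=4, O=8, S=5, W=3, Y=7, Z=0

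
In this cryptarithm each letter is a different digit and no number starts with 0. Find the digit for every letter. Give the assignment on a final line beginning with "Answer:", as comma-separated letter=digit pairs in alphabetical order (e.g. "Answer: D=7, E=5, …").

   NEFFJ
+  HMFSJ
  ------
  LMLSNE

Step 1. [L] adding two 5-digit numbers gives at most 5+1 digits, and here it does — L is that final carry and must be 1, so L=1.
Step 2. [col 1: J + J ≡ E (mod 10)] several values work for E in column 1 (J + J ≡ E (mod 10), carry-in 0); try E=8, so E=8.
Step 3. [col 1: J + J ≡ E (mod 10)] J=9 is one option consistent with column 1 (J + J ≡ E (mod 10), carry-in 0) — take it, so J=9.
Step 4. [col 2: F + S ≡ N (mod 10)] F=2 is one option consistent with column 2 (F + S ≡ N (mod 10), carry-in 1) — take it, so F=2.
Step 5. [col 2: F + S ≡ N (mod 10)] no forcing yet in column 2 (carry-in 1); N=7 is free and consistent — try it ⇒ N=7.
Step 6. [col 2: F + S ≡ N (mod 10)] column 2 reads F+S+carry(1)=N with F=2, N=7; with digits 1,2,7,8,9 already taken and all letters distinct, the only value for S is 4. So S=4.
Step 7. [col 4: E + M ≡ L (mod 10)] column 4: given E=8, L=1, carry-in 0, and digits 1,2,4,7,8,9 already taken and all letters distinct, E+M≡L (mod 10) forces M=3, so M=3.
Step 8. [col 5: N + H ≡ M (mod 10)] from column 5 (N=7, M=3, carry-in 1, digits 1,2,3,4,7,8,9 already taken and all letters distinct): H must equal 5. So H=5.

Answer: E=8, F=2, H=5, J=9, L=1, M=3, N=7, S=4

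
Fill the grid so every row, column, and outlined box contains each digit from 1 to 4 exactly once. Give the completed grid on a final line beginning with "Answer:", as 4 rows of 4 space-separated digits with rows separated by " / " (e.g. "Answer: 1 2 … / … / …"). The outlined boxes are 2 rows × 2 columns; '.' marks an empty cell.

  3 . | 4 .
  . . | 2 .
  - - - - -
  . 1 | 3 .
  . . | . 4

Step 1. [r3c1∈{2,4}] in row 3, 4 fits only at r3c1. So r3c1=4.
Step 2. [r1c2∈{2}] only 2 remains possible at r1c2. So r1c2=2.
Step 3. [r2c1∈{1}] nothing but 1 survives at r2c1. So r2c1=1.
Step 4. [r4c2∈{3}] r4c2 has the single candidate 3, so r4c2=3.
Step 5. [r4c3∈{1}] r4c3's peers cover all but 1, so r4c3=1.
Step 6. [r1c4∈{1}] r1c4's peers cover all but 1, so r1c4=1.
Step 7. [r2c2∈{4}] r2c2 is down to just 4 ⇒ r2c2=4.
Step 8. [r2c4∈{3}] r2c4 is down to just 3, so r2c4=3.
Step 9. [r3c4∈{2}] only 2 remains possible at r3c4. So r3c4=2.
Step 10. [r4c1∈{2}] only 2 remains possible at r4c1, so r4c1=2.

Answer: 3 2 4 1 / 1 4 2 3 / 4 1 3 2 / 2 3 1 4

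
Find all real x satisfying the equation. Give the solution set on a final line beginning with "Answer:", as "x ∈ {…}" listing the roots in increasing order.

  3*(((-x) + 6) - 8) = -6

Step 1. [3*(((-x) + 6) - 8) = -6] leading coefficient 3: divide by 3, so div: ((-x) + 6) - 8 = -2.
Step 2. [((-x) + 6) - 8 = -2] peel the -8: add 8 from each side ⇒ sub: (-x) + 6 = 6.
Step 3. [(-x) + 6 = 6] the outer +6 inverts by subtracting 6, so sub: -x = 0.
Step 4. [-x = 0] leading − — multiply by −1, so neg: x = 0.

Answer: x ∈ {0}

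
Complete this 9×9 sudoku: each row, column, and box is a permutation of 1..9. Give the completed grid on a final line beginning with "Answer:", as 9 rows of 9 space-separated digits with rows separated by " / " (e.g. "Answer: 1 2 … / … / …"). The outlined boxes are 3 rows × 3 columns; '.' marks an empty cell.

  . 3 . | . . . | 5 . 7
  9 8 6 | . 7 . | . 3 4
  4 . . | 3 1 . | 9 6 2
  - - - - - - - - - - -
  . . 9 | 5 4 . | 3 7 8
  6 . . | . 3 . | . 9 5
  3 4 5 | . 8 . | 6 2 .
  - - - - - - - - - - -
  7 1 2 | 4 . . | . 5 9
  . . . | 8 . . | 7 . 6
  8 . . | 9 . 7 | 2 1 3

Step 1. [r8c6∈{1,2,3,5}] in row 8, 1 fits only at r8c6, so r8c6=1.
Step 2. [r1c1∈{1,2}] in box 1, 2 fits only at r1c1. So r1c1=2.
Step 3. [r5c6∈{2}] nothing but 2 survives at r5c6, so r5c6=2.
Step 4. [r3c2∈{5,7}] 5 has one home in box 1: r3c2. So r3c2=5.
Step 5. [r1c6∈{4,6,8,9}] in row 1, 4 fits only at r1c6, so r1c6=4.
Step 6. [r7c5∈{6}] r7c5's peers cover all but 6. So r7c5=6.
Step 7. [r5c2∈{7}] r5c2 has the single candidate 7 ⇒ r5c2=7.
Step 8. [r5c4∈{1}] nothing but 1 survives at r5c4 ⇒ r5c4=1.
Step 9. [r8c8∈{4}] r8c8 has the single candidate 4, so r8c8=4.
Step 10. [r9c5∈{5}] r9c5 is down to just 5, so r9c5=5.
Step 11. [r4c2∈{2}] only 2 remains possible at r4c2, so r4c2=2.
Step 12. [r5c7∈{4}] only 4 remains possible at r5c7. So r5c7=4.
Step 13. [r8c3∈{3}] only 3 remains possible at r8c3. So r8c3=3.
Step 14. [r7c7∈{8}] r7c7 is down to just 8 ⇒ r7c7=8.
Step 15. [r6c9∈{1}] r6c9 has the single candidate 1 ⇒ r6c9=1.
Step 16. [r1c5∈{9}] r1c5 is down to just 9. So r1c5=9.
Step 17. [r2c6∈{5}] nothing but 5 survives at r2c6, so r2c6=5.
Step 18. [r8c5∈{2}] only 2 remains possible at r8c5 ⇒ r8c5=2.
Step 19. [r4c1∈{1}] r4c1 is down to just 1, so r4c1=1.
Step 20. [r7c6∈{3}] r7c6's peers cover all but 3, so r7c6=3.
Step 21. [r3c6∈{8}] nothing but 8 survives at r3c6. So r3c6=8.
Step 22. [r2c4∈{2}] nothing but 2 survives at r2c4 ⇒ r2c4=2.
Step 23. [r1c4∈{6}] only 6 remains possible at r1c4. So r1c4=6.
Step 24. [r8c2∈{9}] r8c2's peers cover all but 9, so r8c2=9.
Step 25. [r9c2∈{6}] r9c2 is down to just 6. So r9c2=6.
Step 26. [r8c1∈{5}] r8c1's peers cover all but 5. So r8c1=5.
Step 27. [r5c3∈{8}] r5c3's peers cover all but 8, so r5c3=8.
Step 28. [r1c8∈{8}] r1c8's peers cover all but 8 ⇒ r1c8=8.
Step 29. [r4c6∈{6}] r4c6's peers cover all but 6 ⇒ r4c6=6.
Step 30. [r6c4∈{7}] r6c4 has the single candidate 7 ⇒ r6c4=7.
Step 31. [r2c7∈{1}] nothing but 1 survives at r2c7 ⇒ r2c7=1.
Step 32. [r3c3∈{7}] r3c3 has the single candidate 7. So r3c3=7.
Step 33. [r9c3∈{4}] nothing but 4 survives at r9c3, so r9c3=4.
Step 34. [r1c3∈{1}] nothing but 1 survives at r1c3. So r1c3=1.
Step 35. [r6c6∈{9}] r6c6 has the single candidate 9, so r6c6=9.

Answer: 2 3 1 6 9 4 5 8 7 / 9 8 6 2 7 5 1 3 4 / 4 5 7 3 1 8 9 6 2 / 1 2 9 5 4 6 3 7 8 / 6 7 8 1 3 2 4 9 5 / 3 4 5 7 8 9 6 2 1 / 7 1 2 4 6 3 8 5 9 / 5 9 3 8 2 1 7 4 6 / 8 6 4 9 5 7 2 1 3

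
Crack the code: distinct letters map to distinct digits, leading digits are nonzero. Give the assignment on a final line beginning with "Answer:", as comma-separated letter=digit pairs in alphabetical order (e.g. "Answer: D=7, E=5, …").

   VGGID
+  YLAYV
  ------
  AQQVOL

Step 1. [A] the sum has 6 digits but both addends have 5; that extra leading digit A is the final carry, namely 1, so A=1.
Step 2. [col 1: D + V ≡ L (mod 10)] several values work for D in column 1 (D + V ≡ L (mod 10), carry-in 0); try D=9 ⇒ D=9.
Step 3. [col 1: D + V ≡ L (mod 10)] column 1 (D + V ≡ L (mod 10), carry-in 0) doesn't pin L yet; pick L=7 and continue. So L=7.
Step 4. [col 1: D + V ≡ L (mod 10)] in column 1 we have D+V≡L with carry-in 0; given D=9, L=7 and digits 1,7,9 already taken and all letters distinct, that pins V to 8, so V=8.
Step 5. [col 2: I + Y ≡ O (mod 10)] I=5 is one option consistent with column 2 (I + Y ≡ O (mod 10), carry-in 1) — take it ⇒ I=5.
Step 6. [col 2: I + Y ≡ O (mod 10)] column 2 (I + Y ≡ O (mod 10), carry-in 1) doesn't pin Y yet; pick Y=4 and continue. So Y=4.
Step 7. [col 2: I + Y ≡ O (mod 10)] from column 2 (I=5, Y=4, carry-in 1, digits 1,4,5,7,8,9 already taken and all letters distinct): O must equal 0. So O=0.
Step 8. [col 3: G + A ≡ V (mod 10)] column 3: given A=1, V=8, carry-in 1, and digits 0,1,4,5,7,8,9 already taken and all letters distinct, G+A≡V (mod 10) forces G=6, so G=6.
Step 9. [col 4: G + L ≡ Q (mod 10)] column 4 reads G+L+carry(0)=Q with G=6, L=7; with digits 0,1,4,5,6,7,8,9 already taken and all letters distinct, the only value for Q is 3. So Q=3.

Answer: A=1, D=9, G=6, I=5, L=7, O=0, Q=3, V=8, Y=4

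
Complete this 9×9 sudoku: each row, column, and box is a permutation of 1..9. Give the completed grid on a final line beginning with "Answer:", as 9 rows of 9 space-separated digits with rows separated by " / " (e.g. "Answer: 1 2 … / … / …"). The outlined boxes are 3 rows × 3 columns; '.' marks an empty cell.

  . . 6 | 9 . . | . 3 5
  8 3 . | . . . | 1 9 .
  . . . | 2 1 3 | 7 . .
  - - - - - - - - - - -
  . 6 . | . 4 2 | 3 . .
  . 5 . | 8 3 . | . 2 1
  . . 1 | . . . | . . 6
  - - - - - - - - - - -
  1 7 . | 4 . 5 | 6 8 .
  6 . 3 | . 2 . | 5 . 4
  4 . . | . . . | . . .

Step 1. [r7c5∈{9}] r7c5's peers cover all but 9. So r7c5=9.
Step 2. [r8c2∈{8,9}] row 8 places 9 nowhere but r8c2, so r8c2=9.
Step 3. [r8c6∈{1,7,8}] across row 8, 8 lands solely at r8c6 ⇒ r8c6=8.
Step 4. [r9c6∈{1,6,7}] r9c6 is the only open cell in col 6 admitting 1 ⇒ r9c6=1.
Step 5. [r9c8∈{7}] nothing but 7 survives at r9c8. So r9c8=7.
Step 6. [r3c2∈{4}] r3c2's peers cover all but 4, so r3c2=4.
Step 7. [r4c9∈{7,8,9}] in col 9, 7 fits only at r4c9, so r4c9=7.
Step 8. [r4c1∈{9}] only 9 remains possible at r4c1, so r4c1=9.
Step 9. [r1c7∈{2,4,8}] box 3 places 4 nowhere but r1c7 ⇒ r1c7=4.
Step 10. [r1c6∈{7}] r1c6 is down to just 7. So r1c6=7.
Step 11. [r9c7∈{2,9}] col 7 places 2 nowhere but r9c7, so r9c7=2.
Step 12. [r2c3∈{2,5,7}] 7 has one home in row 2: r2c3, so r2c3=7.
Step 13. [r6c5∈{5,7}] in col 5, 7 fits only at r6c5. So r6c5=7.
Step 14. [r6c4∈{5}] r6c4 has the single candidate 5, so r6c4=5.
Step 15. [r2c4∈{6}] r2c4's peers cover all but 6 ⇒ r2c4=6.
Step 16. [r6c7∈{8,9}] across col 7, 8 lands solely at r6c7. So r6c7=8.
Step 17. [r9c3∈{5,8}] r9c3 is the only open cell in row 9 admitting 5. So r9c3=5.
Step 18. [r6c2∈{2}] r6c2 is down to just 2, so r6c2=2.
Step 19. [r5c7∈{9}] only 9 remains possible at r5c7 ⇒ r5c7=9.
Step 20. [r9c4∈{3}] r9c4 is down to just 3 ⇒ r9c4=3.
Step 21. [r4c8∈{5}] nothing but 5 survives at r4c8 ⇒ r4c8=5.
Step 22. [r1c2∈{1}] only 1 remains possible at r1c2. So r1c2=1.
Step 23. [r1c5∈{8}] r1c5 has the single candidate 8, so r1c5=8.
Step 24. [r6c6∈{9}] r6c6 is down to just 9. So r6c6=9.
Step 25. [r3c8∈{6}] r3c8's peers cover all but 6 ⇒ r3c8=6.
Step 26. [r8c8∈{1}] r8c8's peers cover all but 1, so r8c8=1.
Step 27. [r9c9∈{9}] r9c9 has the single candidate 9, so r9c9=9.
Step 28. [r6c8∈{4}] only 4 remains possible at r6c8, so r6c8=4.
Step 29. [r9c5∈{6}] r9c5 has the single candidate 6 ⇒ r9c5=6.
Step 30. [r9c2∈{8}] nothing but 8 survives at r9c2, so r9c2=8.
Step 31. [r2c6∈{4}] r2c6 is down to just 4. So r2c6=4.
Step 32. [r3c9∈{8}] r3c9 is down to just 8. So r3c9=8.
Step 33. [r3c1∈{5}] r3c1's peers cover all but 5. So r3c1=5.
Step 34. [r5c6∈{6}] r5c6 is down to just 6 ⇒ r5c6=6.
Step 35. [r2c5∈{5}] r2c5's peers cover all but 5. So r2c5=5.
Step 36. [r1c1∈{2}] r1c1's peers cover all but 2 ⇒ r1c1=2.
Step 37. [r5c3∈{4}] only 4 remains possible at r5c3. So r5c3=4.
Step 38. [r6c1∈{3}] r6c1 has the single candidate 3 ⇒ r6c1=3.
Step 39. [r7c9∈{3}] nothing but 3 survives at r7c9. So r7c9=3.
Step 40. [r3c3∈{9}] only 9 remains possible at r3c3. So r3c3=9.
Step 41. [r5c1∈{7}] only 7 remains possible at r5c1, so r5c1=7.
Step 42. [r8c4∈{7}] nothing but 7 survives at r8c4 ⇒ r8c4=7.
Step 43. [r4c3∈{8}] only 8 remains possible at r4c3. So r4c3=8.
Step 44. [r7c3∈{2}] only 2 remains possible at r7c3. So r7c3=2.
Step 45. [r4c4∈{1}] r4c4 has the single candidate 1 ⇒ r4c4=1.
Step 46. [r2c9∈{2}] nothing but 2 survives at r2c9. So r2c9=2.

Answer: 2 1 6 9 8 7 4 3 5 / 8 3 7 6 5 4 1 9 2 / 5 4 9 2 1 3 7 6 8 / 9 6 8 1 4 2 3 5 7 / 7 5 4 8 3 6 9 2 1 / 3 2 1 5 7 9 8 4 6 / 1 7 2 4 9 5 6 8 3 / 6 9 3 7 2 8 5 1 4 / 4 8 5 3 6 1 2 7 9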